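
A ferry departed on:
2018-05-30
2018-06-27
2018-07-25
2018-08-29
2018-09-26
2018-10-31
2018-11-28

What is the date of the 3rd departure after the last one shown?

2019-02-27

All Wednesdays; the gaps (28, 28, 35, 28, 35, 28) vary with month length.
This is the last Wednesday of each month.
December 2018 ends with Wednesday 2018-12-26.
Last Wednesday of January 2019: 2019-01-30.
Last Wednesday of February 2019: 2019-02-27.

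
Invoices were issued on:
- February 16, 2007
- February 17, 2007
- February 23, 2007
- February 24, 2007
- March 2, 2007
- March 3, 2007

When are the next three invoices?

Every event lands on a Friday or Saturday (gaps cycle 1, 6, 1, 6, 1).
So the schedule is: every Friday and Saturday.
The following Friday is March 9, 2007.
The following Saturday is March 10, 2007.
The following Friday is March 16, 2007.

March 9, 2007; March 10, 2007; March 16, 2007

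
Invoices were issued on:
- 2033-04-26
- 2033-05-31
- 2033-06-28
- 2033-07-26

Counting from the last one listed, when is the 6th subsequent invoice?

2034-01-31

Every date is a Tuesday; gaps 35, 28, 28 days.
Each is the last Tuesday of its month (at least one falls on the 29th or later, ruling out '4th Tuesday').
Last Tuesday of August 2033: 2033-08-30.
September 2033 ends with Tuesday 2033-09-27.
October 2033 ends with Tuesday 2033-10-25.
November 2033 ends with Tuesday 2033-11-29.
December 2033 ends with Tuesday 2033-12-27.
January 2034 ends with Tuesday 2034-01-31.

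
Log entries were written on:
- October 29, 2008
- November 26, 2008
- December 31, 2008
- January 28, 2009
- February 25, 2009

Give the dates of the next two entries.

March 25, 2009; April 29, 2009

These are Wednesdays with 28, 35, 28, 28-day gaps.
Each is the final Wednesday of its month — October 29, 2008 is past the 28th, so '4th Wednesday' doesn't fit.
March 2009 ends with Wednesday March 25, 2009.
Last Wednesday of April 2009: April 29, 2009.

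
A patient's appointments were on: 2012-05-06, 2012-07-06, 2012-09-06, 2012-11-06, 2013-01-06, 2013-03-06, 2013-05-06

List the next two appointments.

2013-07-06, 2013-09-06

Gaps: 61, 62, 61, 61, 59, 61 days — not constant. Every event is on the 6th of the month.
Pattern: the 6th of every 2 months.
Next: July 2013 → 2013-07-06.
Next: September 2013 → 2013-09-06.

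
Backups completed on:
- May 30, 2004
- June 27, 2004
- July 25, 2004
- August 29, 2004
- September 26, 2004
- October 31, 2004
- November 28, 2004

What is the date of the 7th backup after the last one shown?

June 26, 2005

These are Sundays with 28, 28, 35, 28, 35, 28-day gaps.
Each is the final Sunday of its month — May 30, 2004 is past the 28th, so '4th Sunday' doesn't fit.
Last Sunday of December 2004: December 26, 2004.
Last Sunday of January 2005: January 30, 2005.
Last Sunday of February 2005: February 27, 2005.
March 2005 ends with Sunday March 27, 2005.
Last Sunday of April 2005: April 24, 2005.
Last Sunday of May 2005: May 29, 2005.
Last Sunday of June 2005: June 26, 2005.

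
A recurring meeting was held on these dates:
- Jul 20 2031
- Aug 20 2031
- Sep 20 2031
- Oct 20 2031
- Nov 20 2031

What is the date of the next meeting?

Each date is the 20th; the gaps (31, 31, 30, 31) track the month lengths.
The rule is the 20th of each month.
December 2031: Dec 20 2031.

Dec 20 2031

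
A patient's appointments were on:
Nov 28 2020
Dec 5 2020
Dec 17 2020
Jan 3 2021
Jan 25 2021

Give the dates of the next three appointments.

Feb 21 2021, Mar 25 2021, May 1 2021

The spacing grows by 5 each time: 7, 12, 17, 22 days.
Next gap: 27 days. Jan 25 2021 + 27 days = Feb 21 2021.
Next gap: 32 days. Feb 21 2021 + 32 days = Mar 25 2021.
Next gap: 37 days. Mar 25 2021 + 37 days = May 1 2021.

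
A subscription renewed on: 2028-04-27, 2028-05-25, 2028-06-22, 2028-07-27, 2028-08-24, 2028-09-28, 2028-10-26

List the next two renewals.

These are Thursdays at 28- or 35-day spacing (28, 28, 35, 28, 35, 28).
The pattern: 4th Thursday of the month.
November 2028 — 4th Thursday is 2028-11-23.
December 2028 — 4th Thursday is 2028-12-28.

2028-11-23, 2028-12-28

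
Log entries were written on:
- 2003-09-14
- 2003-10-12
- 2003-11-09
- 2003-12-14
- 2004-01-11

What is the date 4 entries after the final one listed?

2004-05-09

These are Sundays at 28- or 35-day spacing (28, 28, 35, 28).
The pattern: 2nd Sunday of the month.
February 2004 — 2nd Sunday is 2004-02-08.
March 2004 — 2nd Sunday is 2004-03-14.
2nd Sunday of April 2004: 2004-04-11.
2nd Sunday of May 2004: 2004-05-09.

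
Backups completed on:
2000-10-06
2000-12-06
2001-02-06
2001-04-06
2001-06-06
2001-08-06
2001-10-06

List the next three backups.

2001-12-06, 2002-02-06, 2002-04-06

Gaps: 61, 62, 59, 61, 61, 61 days — not constant. Every event is on the 6th of the month.
Pattern: the 6th of every 2 months.
Next: December 2001 → 2001-12-06.
Next: February 2002 → 2002-02-06.
April 2002: 2002-04-06.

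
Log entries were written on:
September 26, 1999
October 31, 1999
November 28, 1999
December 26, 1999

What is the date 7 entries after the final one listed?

July 30, 2000

All Sundays; the gaps (35, 28, 28) vary with month length.
This is the last Sunday of each month.
Last Sunday of January 2000: January 30, 2000.
Last Sunday of February 2000: February 27, 2000.
Last Sunday of March 2000: March 26, 2000.
April 2000 ends with Sunday April 30, 2000.
May 2000 ends with Sunday May 28, 2000.
June 2000 ends with Sunday June 25, 2000.
Last Sunday of July 2000: July 30, 2000.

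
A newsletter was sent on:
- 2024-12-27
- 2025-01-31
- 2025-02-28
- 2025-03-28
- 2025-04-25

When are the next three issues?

All Fridays; the gaps (35, 28, 28, 28) vary with month length.
This is the last Friday of each month.
May 2025 ends with Friday 2025-05-30.
June 2025 ends with Friday 2025-06-27.
Last Friday of July 2025: 2025-07-25.

2025-05-30, 2025-06-27, 2025-07-25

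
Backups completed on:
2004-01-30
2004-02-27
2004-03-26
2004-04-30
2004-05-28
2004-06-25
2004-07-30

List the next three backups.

All Fridays; the gaps (28, 28, 35, 28, 28, 35) vary with month length.
This is the last Friday of each month.
August 2004 ends with Friday 2004-08-27.
Last Friday of September 2004: 2004-09-24.
October 2004 ends with Friday 2004-10-29.

2004-08-27, 2004-09-24, 2004-10-29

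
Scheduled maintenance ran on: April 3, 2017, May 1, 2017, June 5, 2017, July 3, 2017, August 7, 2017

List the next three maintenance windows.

September 4, 2017; October 2, 2017; November 6, 2017

All dates are Mondays, 28, 35, 28, 35 days apart.
Specifically, the 1st Monday of each month.
1st Monday of September 2017: September 4, 2017.
October 2017 — 1st Monday is October 2, 2017.
November 2017 — 1st Monday is November 6, 2017.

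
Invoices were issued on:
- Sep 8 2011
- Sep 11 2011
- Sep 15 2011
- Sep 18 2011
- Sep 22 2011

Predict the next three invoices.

Sep 25 2011, Sep 29 2011, Oct 2 2011

Every event lands on a Thursday or Sunday (gaps cycle 3, 4, 3, 4).
So the schedule is: every Thursday and Sunday.
The following Sunday is Sep 25 2011.
The following Thursday is Sep 29 2011.
Next Sunday: Oct 2 2011.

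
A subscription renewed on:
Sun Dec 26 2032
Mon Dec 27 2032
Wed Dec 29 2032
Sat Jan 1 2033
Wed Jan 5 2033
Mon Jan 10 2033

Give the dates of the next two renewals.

Sun Jan 16 2033, Sun Jan 23 2033

Intervals are 1, 2, 3, 4, 5 days — an arithmetic progression with common difference 1.
Next gap: 6 days. Mon Jan 10 2033 + 6 days = Sun Jan 16 2033.
Next gap: 7 days. Sun Jan 16 2033 + 7 days = Sun Jan 23 2033.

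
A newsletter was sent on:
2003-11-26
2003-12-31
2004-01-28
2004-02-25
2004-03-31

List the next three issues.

2004-04-28, 2004-05-26, 2004-06-30

Every date is a Wednesday; gaps 35, 28, 28, 35 days.
Each is the last Wednesday of its month (at least one falls on the 29th or later, ruling out '4th Wednesday').
Last Wednesday of April 2004: 2004-04-28.
May 2004 ends with Wednesday 2004-05-26.
Last Wednesday of June 2004: 2004-06-30.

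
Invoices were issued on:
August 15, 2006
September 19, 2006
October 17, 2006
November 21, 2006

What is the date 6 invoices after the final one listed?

Gaps: 35, 28, 35 days — a mix of 28 and 35. Every date is a Tuesday.
Each is the 3rd Tuesday of its month.
December 2006 — 3rd Tuesday is December 19, 2006.
3rd Tuesday of January 2007: January 16, 2007.
February 2007 — 3rd Tuesday is February 20, 2007.
3rd Tuesday of March 2007: March 20, 2007.
April 2007 — 3rd Tuesday is April 17, 2007.
May 2007 — 3rd Tuesday is May 15, 2007.

May 15, 2007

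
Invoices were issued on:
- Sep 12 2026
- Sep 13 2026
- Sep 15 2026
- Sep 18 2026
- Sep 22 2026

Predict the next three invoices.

Intervals are 1, 2, 3, 4 days — an arithmetic progression with common difference 1.
Next gap: 5 days. Sep 22 2026 + 5 days = Sep 27 2026.
Next gap: 6 days. Sep 27 2026 + 6 days = Oct 3 2026.
Next gap: 7 days. Oct 3 2026 + 7 days = Oct 10 2026.

Sep 27 2026, Oct 3 2026, Oct 10 2026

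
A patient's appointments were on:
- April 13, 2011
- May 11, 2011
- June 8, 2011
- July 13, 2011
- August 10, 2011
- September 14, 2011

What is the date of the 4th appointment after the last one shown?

These are Wednesdays at 28- or 35-day spacing (28, 28, 35, 28, 35).
The pattern: 2nd Wednesday of the month.
October 2011 — 2nd Wednesday is October 12, 2011.
November 2011 — 2nd Wednesday is November 9, 2011.
2nd Wednesday of December 2011: December 14, 2011.
2nd Wednesday of January 2012: January 11, 2012.

January 11, 2012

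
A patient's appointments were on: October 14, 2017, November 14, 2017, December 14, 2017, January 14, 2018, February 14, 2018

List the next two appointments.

Gaps: 31, 30, 31, 31 days — not constant. Every event is on the 14th of the month.
Pattern: the 14th of each month.
Next: March 2018 → March 14, 2018.
April 2018: April 14, 2018.

March 14, 2018; April 14, 2018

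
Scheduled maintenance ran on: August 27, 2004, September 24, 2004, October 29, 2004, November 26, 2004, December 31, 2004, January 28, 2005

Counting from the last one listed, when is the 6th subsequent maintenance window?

July 29, 2005

Every date is a Friday; gaps 28, 35, 28, 35, 28 days.
Each is the last Friday of its month (at least one falls on the 29th or later, ruling out '4th Friday').
February 2005 ends with Friday February 25, 2005.
Last Friday of March 2005: March 25, 2005.
Last Friday of April 2005: April 29, 2005.
May 2005 ends with Friday May 27, 2005.
Last Friday of June 2005: June 24, 2005.
July 2005 ends with Friday July 29, 2005.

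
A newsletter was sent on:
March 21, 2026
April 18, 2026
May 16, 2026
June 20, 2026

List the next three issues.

July 18, 2026; August 15, 2026; September 19, 2026

All dates are Saturdays, 28, 28, 35 days apart.
Specifically, the 3rd Saturday of each month.
July 2026 — 3rd Saturday is July 18, 2026.
August 2026 — 3rd Saturday is August 15, 2026.
September 2026 — 3rd Saturday is September 19, 2026.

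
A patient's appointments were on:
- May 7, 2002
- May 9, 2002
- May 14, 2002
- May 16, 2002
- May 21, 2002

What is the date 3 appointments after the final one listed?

May 30, 2002

Every event lands on a Tuesday or Thursday (gaps cycle 2, 5, 2, 5).
So the schedule is: every Tuesday and Thursday.
The following Thursday is May 23, 2002.
The following Tuesday is May 28, 2002.
The following Thursday is May 30, 2002.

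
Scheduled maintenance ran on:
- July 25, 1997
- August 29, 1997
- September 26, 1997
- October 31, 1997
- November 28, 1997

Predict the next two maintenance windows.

These are Fridays with 35, 28, 35, 28-day gaps.
Each is the final Friday of its month — August 29, 1997 is past the 28th, so '4th Friday' doesn't fit.
Last Friday of December 1997: December 26, 1997.
January 1998 ends with Friday January 30, 1998.

December 26, 1997; January 30, 1998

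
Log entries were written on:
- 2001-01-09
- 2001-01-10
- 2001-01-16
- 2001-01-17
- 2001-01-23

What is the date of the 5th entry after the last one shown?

Every event lands on a Tuesday or Wednesday (gaps cycle 1, 6, 1, 6).
So the schedule is: every Tuesday and Wednesday.
The following Wednesday is 2001-01-24.
Next Tuesday: 2001-01-30.
The following Wednesday is 2001-01-31.
The following Tuesday is 2001-02-06.
Next Wednesday: 2001-02-07.

2001-02-07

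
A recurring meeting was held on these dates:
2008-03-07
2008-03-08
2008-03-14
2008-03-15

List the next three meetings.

The gap pattern 1, 6, 1 repeats every 2 events.
These are the Fridays and Saturdays of each week.
Next Friday: 2008-03-21.
The following Saturday is 2008-03-22.
The following Friday is 2008-03-28.

2008-03-21, 2008-03-22, 2008-03-28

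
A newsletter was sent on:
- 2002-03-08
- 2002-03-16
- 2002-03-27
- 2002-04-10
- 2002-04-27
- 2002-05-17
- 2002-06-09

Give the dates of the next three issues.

2002-07-05, 2002-08-03, 2002-09-04

Gaps: 8, 11, 14, 17, 20, 23 days — each gap is 3 larger than the previous one.
Next gap: 26 days. 2002-06-09 + 26 days = 2002-07-05.
Next gap: 29 days. 2002-07-05 + 29 days = 2002-08-03.
Next gap: 32 days. 2002-08-03 + 32 days = 2002-09-04.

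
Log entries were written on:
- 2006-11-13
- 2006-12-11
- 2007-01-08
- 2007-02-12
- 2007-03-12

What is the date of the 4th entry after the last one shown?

2007-07-09

These are Mondays at 28- or 35-day spacing (28, 28, 35, 28).
The pattern: 2nd Monday of the month.
2nd Monday of April 2007: 2007-04-09.
May 2007 — 2nd Monday is 2007-05-14.
2nd Monday of June 2007: 2007-06-11.
2nd Monday of July 2007: 2007-07-09.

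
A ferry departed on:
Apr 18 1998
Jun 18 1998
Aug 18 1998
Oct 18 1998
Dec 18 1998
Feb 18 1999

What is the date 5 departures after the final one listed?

Each date is the 18th; the gaps (61, 61, 61, 61, 62) track the month lengths.
The rule is the 18th of every 2 months.
Next: April 1999 → Apr 18 1999.
Next: June 1999 → Jun 18 1999.
August 1999: Aug 18 1999.
Next: October 1999 → Oct 18 1999.
Next: December 1999 → Dec 18 1999.

Dec 18 1999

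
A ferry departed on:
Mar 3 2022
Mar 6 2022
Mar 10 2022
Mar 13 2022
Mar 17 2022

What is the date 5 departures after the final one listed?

Every event lands on a Thursday or Sunday (gaps cycle 3, 4, 3, 4).
So the schedule is: every Thursday and Sunday.
The following Sunday is Mar 20 2022.
The following Thursday is Mar 24 2022.
The following Sunday is Mar 27 2022.
The following Thursday is Mar 31 2022.
Next Sunday: Apr 3 2022.

Apr 3 2022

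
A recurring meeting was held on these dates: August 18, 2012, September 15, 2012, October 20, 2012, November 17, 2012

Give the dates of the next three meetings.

December 15, 2012; January 19, 2013; February 16, 2013

Gaps: 28, 35, 28 days — a mix of 28 and 35. Every date is a Saturday.
Each is the 3rd Saturday of its month.
December 2012 — 3rd Saturday is December 15, 2012.
January 2013 — 3rd Saturday is January 19, 2013.
3rd Saturday of February 2013: February 16, 2013.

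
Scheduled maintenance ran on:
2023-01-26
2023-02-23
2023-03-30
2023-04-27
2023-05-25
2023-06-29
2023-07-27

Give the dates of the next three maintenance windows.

2023-08-31, 2023-09-28, 2023-10-26

Every date is a Thursday; gaps 28, 35, 28, 28, 35, 28 days.
Each is the last Thursday of its month (at least one falls on the 29th or later, ruling out '4th Thursday').
Last Thursday of August 2023: 2023-08-31.
September 2023 ends with Thursday 2023-09-28.
Last Thursday of October 2023: 2023-10-26.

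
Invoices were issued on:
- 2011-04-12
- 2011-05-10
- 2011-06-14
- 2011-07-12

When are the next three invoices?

Gaps: 28, 35, 28 days — a mix of 28 and 35. Every date is a Tuesday.
Each is the 2nd Tuesday of its month.
August 2011 — 2nd Tuesday is 2011-08-09.
2nd Tuesday of September 2011: 2011-09-13.
October 2011 — 2nd Tuesday is 2011-10-11.

2011-08-09, 2011-09-13, 2011-10-11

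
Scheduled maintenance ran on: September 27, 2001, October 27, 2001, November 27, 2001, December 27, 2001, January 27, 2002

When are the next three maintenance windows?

The day-of-month is always 27 (30, 31, 30, 31 days between events).
So this recurs on the 27th of each month.
February 2002: February 27, 2002.
Next: March 2002 → March 27, 2002.
Next: April 2002 → April 27, 2002.

February 27, 2002; March 27, 2002; April 27, 2002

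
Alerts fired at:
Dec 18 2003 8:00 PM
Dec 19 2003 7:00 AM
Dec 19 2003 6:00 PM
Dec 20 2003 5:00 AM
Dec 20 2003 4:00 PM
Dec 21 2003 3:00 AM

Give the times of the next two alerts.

Spacing: 11, 11, 11, 11, 11 h — constant 11 h.
Dec 21 2003 3:00 AM + 11 h = Dec 21 2003 2:00 PM.
Dec 21 2003 2:00 PM + 11 h = Dec 22 2003 1:00 AM.

Dec 21 2003 2:00 PM, Dec 22 2003 1:00 AM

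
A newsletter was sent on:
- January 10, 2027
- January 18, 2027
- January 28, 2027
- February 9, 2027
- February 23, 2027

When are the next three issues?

Gaps: 8, 10, 12, 14 days — each gap is 2 larger than the previous one.
Next gap: 16 days. February 23, 2027 + 16 days = March 11, 2027.
Next gap: 18 days. March 11, 2027 + 18 days = March 29, 2027.
Next gap: 20 days. March 29, 2027 + 20 days = April 18, 2027.

March 11, 2027; March 29, 2027; April 18, 2027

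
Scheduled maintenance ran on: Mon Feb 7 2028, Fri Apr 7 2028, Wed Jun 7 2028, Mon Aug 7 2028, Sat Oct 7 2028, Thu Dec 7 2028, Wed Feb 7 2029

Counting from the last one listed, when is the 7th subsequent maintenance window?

Gaps: 60, 61, 61, 61, 61, 62 days — not constant. Every event is on the 7th of the month.
Pattern: the 7th of every 2 months.
Next: April 2029 → Sat Apr 7 2029.
June 2029: Thu Jun 7 2029.
August 2029: Tue Aug 7 2029.
October 2029: Sun Oct 7 2029.
December 2029: Fri Dec 7 2029.
Next: February 2030 → Thu Feb 7 2030.
April 2030: Sun Apr 7 2030.

Sun Apr 7 2030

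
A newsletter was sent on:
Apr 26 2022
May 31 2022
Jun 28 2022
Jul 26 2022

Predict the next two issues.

Aug 30 2022, Sep 27 2022

All Tuesdays; the gaps (35, 28, 28) vary with month length.
This is the last Tuesday of each month.
August 2022 ends with Tuesday Aug 30 2022.
Last Tuesday of September 2022: Sep 27 2022.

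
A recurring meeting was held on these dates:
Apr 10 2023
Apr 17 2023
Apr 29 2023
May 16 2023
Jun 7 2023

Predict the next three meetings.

Intervals are 7, 12, 17, 22 days — an arithmetic progression with common difference 5.
Next gap: 27 days. Jun 7 2023 + 27 days = Jul 4 2023.
Next gap: 32 days. Jul 4 2023 + 32 days = Aug 5 2023.
Next gap: 37 days. Aug 5 2023 + 37 days = Sep 11 2023.

Jul 4 2023, Aug 5 2023, Sep 11 2023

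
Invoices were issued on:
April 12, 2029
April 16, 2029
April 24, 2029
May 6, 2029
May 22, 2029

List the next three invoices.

The spacing grows by 4 each time: 4, 8, 12, 16 days.
Next gap: 20 days. May 22, 2029 + 20 days = June 11, 2029.
Next gap: 24 days. June 11, 2029 + 24 days = July 5, 2029.
Next gap: 28 days. July 5, 2029 + 28 days = August 2, 2029.

June 11, 2029; July 5, 2029; August 2, 2029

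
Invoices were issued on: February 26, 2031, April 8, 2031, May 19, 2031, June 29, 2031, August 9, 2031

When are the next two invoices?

September 19, 2031; October 30, 2031

The spacing is 41, 41, 41, 41 days — always 41 days.
August 9, 2031 + 41 days = September 19, 2031.
September 19, 2031 + 41 days = October 30, 2031.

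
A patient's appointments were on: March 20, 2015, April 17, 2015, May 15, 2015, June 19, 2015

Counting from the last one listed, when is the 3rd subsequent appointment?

Gaps: 28, 28, 35 days — a mix of 28 and 35. Every date is a Friday.
Each is the 3rd Friday of its month.
3rd Friday of July 2015: July 17, 2015.
August 2015 — 3rd Friday is August 21, 2015.
3rd Friday of September 2015: September 18, 2015.

September 18, 2015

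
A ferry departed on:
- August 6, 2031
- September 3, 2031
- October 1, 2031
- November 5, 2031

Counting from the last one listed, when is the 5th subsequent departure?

Gaps: 28, 28, 35 days — a mix of 28 and 35. Every date is a Wednesday.
Each is the 1st Wednesday of its month.
December 2031 — 1st Wednesday is December 3, 2031.
January 2032 — 1st Wednesday is January 7, 2032.
February 2032 — 1st Wednesday is February 4, 2032.
1st Wednesday of March 2032: March 3, 2032.
April 2032 — 1st Wednesday is April 7, 2032.

April 7, 2032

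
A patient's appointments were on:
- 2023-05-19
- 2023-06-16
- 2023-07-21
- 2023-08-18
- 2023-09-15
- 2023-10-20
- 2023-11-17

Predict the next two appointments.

2023-12-15, 2024-01-19

Gaps: 28, 35, 28, 28, 35, 28 days — a mix of 28 and 35. Every date is a Friday.
Each is the 3rd Friday of its month.
3rd Friday of December 2023: 2023-12-15.
January 2024 — 3rd Friday is 2024-01-19.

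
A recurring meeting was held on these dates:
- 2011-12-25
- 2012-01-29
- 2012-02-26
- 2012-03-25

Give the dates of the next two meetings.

2012-04-29, 2012-05-27

All Sundays; the gaps (35, 28, 28) vary with month length.
This is the last Sunday of each month.
April 2012 ends with Sunday 2012-04-29.
Last Sunday of May 2012: 2012-05-27.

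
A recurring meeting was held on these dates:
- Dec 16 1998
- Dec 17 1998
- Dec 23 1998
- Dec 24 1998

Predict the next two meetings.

Every event lands on a Wednesday or Thursday (gaps cycle 1, 6, 1).
So the schedule is: every Wednesday and Thursday.
The following Wednesday is Dec 30 1998.
Next Thursday: Dec 31 1998.

Dec 30 1998, Dec 31 1998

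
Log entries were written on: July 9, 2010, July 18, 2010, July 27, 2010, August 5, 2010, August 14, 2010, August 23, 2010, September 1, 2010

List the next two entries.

Gaps between consecutive events: 9, 9, 9, 9, 9, 9 days — a constant 9-day interval.
September 1, 2010 + 9 days = September 10, 2010.
September 10, 2010 + 9 days = September 19, 2010.

September 10, 2010; September 19, 2010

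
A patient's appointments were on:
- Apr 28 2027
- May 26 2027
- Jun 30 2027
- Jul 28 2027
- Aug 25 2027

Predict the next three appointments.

Sep 29 2027, Oct 27 2027, Nov 24 2027

Every date is a Wednesday; gaps 28, 35, 28, 28 days.
Each is the last Wednesday of its month (at least one falls on the 29th or later, ruling out '4th Wednesday').
September 2027 ends with Wednesday Sep 29 2027.
October 2027 ends with Wednesday Oct 27 2027.
November 2027 ends with Wednesday Nov 24 2027.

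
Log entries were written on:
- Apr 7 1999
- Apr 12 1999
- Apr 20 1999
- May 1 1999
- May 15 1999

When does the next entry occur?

The spacing grows by 3 each time: 5, 8, 11, 14 days.
Next gap: 17 days. May 15 1999 + 17 days = Jun 1 1999.

Jun 1 1999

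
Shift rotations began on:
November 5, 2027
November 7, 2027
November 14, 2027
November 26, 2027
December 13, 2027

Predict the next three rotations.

January 4, 2028; January 31, 2028; March 3, 2028

Intervals are 2, 7, 12, 17 days — an arithmetic progression with common difference 5.
Next gap: 22 days. December 13, 2027 + 22 days = January 4, 2028.
Next gap: 27 days. January 4, 2028 + 27 days = January 31, 2028.
Next gap: 32 days. January 31, 2028 + 32 days = March 3, 2028.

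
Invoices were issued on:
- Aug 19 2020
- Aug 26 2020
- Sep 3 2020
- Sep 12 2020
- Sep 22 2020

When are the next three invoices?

Oct 3 2020, Oct 15 2020, Oct 28 2020

Intervals are 7, 8, 9, 10 days — an arithmetic progression with common difference 1.
Next gap: 11 days. Sep 22 2020 + 11 days = Oct 3 2020.
Next gap: 12 days. Oct 3 2020 + 12 days = Oct 15 2020.
Next gap: 13 days. Oct 15 2020 + 13 days = Oct 28 2020.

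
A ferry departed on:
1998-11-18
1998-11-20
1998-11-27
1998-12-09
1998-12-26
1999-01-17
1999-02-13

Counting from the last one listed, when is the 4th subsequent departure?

The spacing grows by 5 each time: 2, 7, 12, 17, 22, 27 days.
Next gap: 32 days. 1999-02-13 + 32 days = 1999-03-17.
Next gap: 37 days. 1999-03-17 + 37 days = 1999-04-23.
Next gap: 42 days. 1999-04-23 + 42 days = 1999-06-04.
Next gap: 47 days. 1999-06-04 + 47 days = 1999-07-21.

1999-07-21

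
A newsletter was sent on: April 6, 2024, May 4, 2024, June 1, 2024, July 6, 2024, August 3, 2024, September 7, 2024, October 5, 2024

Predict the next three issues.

November 2, 2024; December 7, 2024; January 4, 2025

Gaps: 28, 28, 35, 28, 35, 28 days — a mix of 28 and 35. Every date is a Saturday.
Each is the 1st Saturday of its month.
1st Saturday of November 2024: November 2, 2024.
1st Saturday of December 2024: December 7, 2024.
1st Saturday of January 2025: January 4, 2025.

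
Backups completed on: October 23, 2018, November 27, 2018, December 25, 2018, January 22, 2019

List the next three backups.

February 26, 2019; March 26, 2019; April 23, 2019

All dates are Tuesdays, 35, 28, 28 days apart.
Specifically, the 4th Tuesday of each month.
4th Tuesday of February 2019: February 26, 2019.
March 2019 — 4th Tuesday is March 26, 2019.
April 2019 — 4th Tuesday is April 23, 2019.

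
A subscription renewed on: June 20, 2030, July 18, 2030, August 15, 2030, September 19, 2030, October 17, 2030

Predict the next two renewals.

These are Thursdays at 28- or 35-day spacing (28, 28, 35, 28).
The pattern: 3rd Thursday of the month.
3rd Thursday of November 2030: November 21, 2030.
3rd Thursday of December 2030: December 19, 2030.

November 21, 2030; December 19, 2030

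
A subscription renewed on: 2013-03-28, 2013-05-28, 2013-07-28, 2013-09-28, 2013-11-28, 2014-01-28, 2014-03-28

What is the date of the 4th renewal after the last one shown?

2014-11-28

Gaps: 61, 61, 62, 61, 61, 59 days — not constant. Every event is on the 28th of the month.
Pattern: the 28th of every 2 months.
May 2014: 2014-05-28.
July 2014: 2014-07-28.
September 2014: 2014-09-28.
Next: November 2014 → 2014-11-28.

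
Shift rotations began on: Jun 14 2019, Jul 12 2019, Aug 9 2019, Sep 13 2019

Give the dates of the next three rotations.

Gaps: 28, 28, 35 days — a mix of 28 and 35. Every date is a Friday.
Each is the 2nd Friday of its month.
October 2019 — 2nd Friday is Oct 11 2019.
2nd Friday of November 2019: Nov 8 2019.
2nd Friday of December 2019: Dec 13 2019.

Oct 11 2019, Nov 8 2019, Dec 13 2019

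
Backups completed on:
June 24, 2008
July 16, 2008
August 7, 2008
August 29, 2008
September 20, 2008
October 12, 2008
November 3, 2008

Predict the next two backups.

The spacing is 22, 22, 22, 22, 22, 22 days — always 22 days.
November 3, 2008 + 22 days = November 25, 2008.
November 25, 2008 + 22 days = December 17, 2008.

November 25, 2008; December 17, 2008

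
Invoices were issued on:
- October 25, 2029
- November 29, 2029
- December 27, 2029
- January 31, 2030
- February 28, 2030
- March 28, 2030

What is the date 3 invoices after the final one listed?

June 27, 2030

Every date is a Thursday; gaps 35, 28, 35, 28, 28 days.
Each is the last Thursday of its month (at least one falls on the 29th or later, ruling out '4th Thursday').
April 2030 ends with Thursday April 25, 2030.
May 2030 ends with Thursday May 30, 2030.
June 2030 ends with Thursday June 27, 2030.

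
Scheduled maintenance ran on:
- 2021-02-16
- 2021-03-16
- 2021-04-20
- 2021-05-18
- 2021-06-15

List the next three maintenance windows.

2021-07-20, 2021-08-17, 2021-09-21

All dates are Tuesdays, 28, 35, 28, 28 days apart.
Specifically, the 3rd Tuesday of each month.
3rd Tuesday of July 2021: 2021-07-20.
3rd Tuesday of August 2021: 2021-08-17.
3rd Tuesday of September 2021: 2021-09-21.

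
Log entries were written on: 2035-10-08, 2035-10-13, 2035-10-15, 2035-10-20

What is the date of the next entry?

Gaps: 5, 2, 5 days — not constant, but cyclic with period 2.
The events fall on every Monday and Saturday.
The following Monday is 2035-10-22.

2035-10-22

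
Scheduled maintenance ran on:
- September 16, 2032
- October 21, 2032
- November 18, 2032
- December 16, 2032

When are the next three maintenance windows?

January 20, 2033; February 17, 2033; March 17, 2033

Gaps: 35, 28, 28 days — a mix of 28 and 35. Every date is a Thursday.
Each is the 3rd Thursday of its month.
January 2033 — 3rd Thursday is January 20, 2033.
3rd Thursday of February 2033: February 17, 2033.
March 2033 — 3rd Thursday is March 17, 2033.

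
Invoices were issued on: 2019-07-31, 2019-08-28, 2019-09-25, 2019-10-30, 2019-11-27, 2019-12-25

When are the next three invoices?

2020-01-29, 2020-02-26, 2020-03-25

These are Wednesdays with 28, 28, 35, 28, 28-day gaps.
Each is the final Wednesday of its month — 2019-07-31 is past the 28th, so '4th Wednesday' doesn't fit.
January 2020 ends with Wednesday 2020-01-29.
Last Wednesday of February 2020: 2020-02-26.
March 2020 ends with Wednesday 2020-03-25.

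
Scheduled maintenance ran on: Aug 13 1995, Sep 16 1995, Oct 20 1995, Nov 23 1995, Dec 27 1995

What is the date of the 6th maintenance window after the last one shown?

Jul 18 1996

The spacing is 34, 34, 34, 34 days — always 34 days.
Dec 27 1995 + 34 days = Jan 30 1996.
Jan 30 1996 + 34 days = Mar 4 1996.
Mar 4 1996 + 34 days = Apr 7 1996.
Apr 7 1996 + 34 days = May 11 1996.
May 11 1996 + 34 days = Jun 14 1996.
Jun 14 1996 + 34 days = Jul 18 1996.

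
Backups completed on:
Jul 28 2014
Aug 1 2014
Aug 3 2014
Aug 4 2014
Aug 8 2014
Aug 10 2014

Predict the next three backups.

The gap pattern 4, 2, 1, 4, 2 repeats every 3 events.
These are the Mondays, Fridays and Sundays of each week.
The following Monday is Aug 11 2014.
The following Friday is Aug 15 2014.
The following Sunday is Aug 17 2014.

Aug 11 2014, Aug 15 2014, Aug 17 2014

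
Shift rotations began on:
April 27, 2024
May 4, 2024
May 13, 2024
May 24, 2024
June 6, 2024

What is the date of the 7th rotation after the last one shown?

Intervals are 7, 9, 11, 13 days — an arithmetic progression with common difference 2.
Next gap: 15 days. June 6, 2024 + 15 days = June 21, 2024.
Next gap: 17 days. June 21, 2024 + 17 days = July 8, 2024.
Next gap: 19 days. July 8, 2024 + 19 days = July 27, 2024.
Next gap: 21 days. July 27, 2024 + 21 days = August 17, 2024.
Next gap: 23 days. August 17, 2024 + 23 days = September 9, 2024.
Next gap: 25 days. September 9, 2024 + 25 days = October 4, 2024.
Next gap: 27 days. October 4, 2024 + 27 days = October 31, 2024.

October 31, 2024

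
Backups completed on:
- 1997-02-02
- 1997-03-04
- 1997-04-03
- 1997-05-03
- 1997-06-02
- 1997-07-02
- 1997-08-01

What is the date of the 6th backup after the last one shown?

The spacing is 30, 30, 30, 30, 30, 30 days — always 30 days.
1997-08-01 + 30 days = 1997-08-31.
1997-08-31 + 30 days = 1997-09-30.
1997-09-30 + 30 days = 1997-10-30.
1997-10-30 + 30 days = 1997-11-29.
1997-11-29 + 30 days = 1997-12-29.
1997-12-29 + 30 days = 1998-01-28.

1998-01-28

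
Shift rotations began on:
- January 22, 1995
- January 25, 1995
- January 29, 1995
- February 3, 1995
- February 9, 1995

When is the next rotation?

February 16, 1995

The spacing grows by 1 each time: 3, 4, 5, 6 days.
Next gap: 7 days. February 9, 1995 + 7 days = February 16, 1995.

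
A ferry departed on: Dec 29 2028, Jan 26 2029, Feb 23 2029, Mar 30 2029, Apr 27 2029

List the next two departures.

All Fridays; the gaps (28, 28, 35, 28) vary with month length.
This is the last Friday of each month.
Last Friday of May 2029: May 25 2029.
June 2029 ends with Friday Jun 29 2029.

May 25 2029, Jun 29 2029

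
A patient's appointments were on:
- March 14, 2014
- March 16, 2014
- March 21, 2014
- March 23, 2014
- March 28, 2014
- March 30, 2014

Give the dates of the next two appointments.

The gap pattern 2, 5, 2, 5, 2 repeats every 2 events.
These are the Fridays and Sundays of each week.
The following Friday is April 4, 2014.
The following Sunday is April 6, 2014.

April 4, 2014; April 6, 2014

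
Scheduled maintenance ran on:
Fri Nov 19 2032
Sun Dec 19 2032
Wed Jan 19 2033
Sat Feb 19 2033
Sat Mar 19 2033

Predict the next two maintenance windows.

Tue Apr 19 2033, Thu May 19 2033

Gaps: 30, 31, 31, 28 days — not constant. Every event is on the 19th of the month.
Pattern: the 19th of each month.
April 2033: Tue Apr 19 2033.
Next: May 2033 → Thu May 19 2033.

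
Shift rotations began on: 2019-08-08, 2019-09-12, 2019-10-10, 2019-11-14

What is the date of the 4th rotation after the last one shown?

2020-03-12

All dates are Thursdays, 35, 28, 35 days apart.
Specifically, the 2nd Thursday of each month.
December 2019 — 2nd Thursday is 2019-12-12.
2nd Thursday of January 2020: 2020-01-09.
2nd Thursday of February 2020: 2020-02-13.
March 2020 — 2nd Thursday is 2020-03-12.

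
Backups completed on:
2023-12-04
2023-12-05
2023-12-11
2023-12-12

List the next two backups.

2023-12-18, 2023-12-19

Gaps: 1, 6, 1 days — not constant, but cyclic with period 2.
The events fall on every Monday and Tuesday.
The following Monday is 2023-12-18.
Next Tuesday: 2023-12-19.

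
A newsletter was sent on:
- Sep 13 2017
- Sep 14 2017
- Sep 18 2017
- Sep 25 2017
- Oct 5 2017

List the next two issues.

Gaps: 1, 4, 7, 10 days — each gap is 3 larger than the previous one.
Next gap: 13 days. Oct 5 2017 + 13 days = Oct 18 2017.
Next gap: 16 days. Oct 18 2017 + 16 days = Nov 3 2017.

Oct 18 2017, Nov 3 2017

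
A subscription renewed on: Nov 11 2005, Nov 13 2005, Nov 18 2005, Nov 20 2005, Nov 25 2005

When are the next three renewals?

Gaps: 2, 5, 2, 5 days — not constant, but cyclic with period 2.
The events fall on every Friday and Sunday.
The following Sunday is Nov 27 2005.
Next Friday: Dec 2 2005.
The following Sunday is Dec 4 2005.

Nov 27 2005, Dec 2 2005, Dec 4 2005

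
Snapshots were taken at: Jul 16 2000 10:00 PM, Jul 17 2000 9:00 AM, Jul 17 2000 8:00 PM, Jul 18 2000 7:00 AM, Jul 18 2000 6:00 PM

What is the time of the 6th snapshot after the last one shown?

Spacing: 11, 11, 11, 11 h — constant 11 h.
Jul 18 2000 6:00 PM + 11 h = Jul 19 2000 5:00 AM.
Jul 19 2000 5:00 AM + 11 h = Jul 19 2000 4:00 PM.
Jul 19 2000 4:00 PM + 11 h = Jul 20 2000 3:00 AM.
Jul 20 2000 3:00 AM + 11 h = Jul 20 2000 2:00 PM.
Jul 20 2000 2:00 PM + 11 h = Jul 21 2000 1:00 AM.
Jul 21 2000 1:00 AM + 11 h = Jul 21 2000 12:00 PM.

Jul 21 2000 12:00 PM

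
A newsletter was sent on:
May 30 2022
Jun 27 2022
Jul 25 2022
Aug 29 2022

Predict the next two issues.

Sep 26 2022, Oct 31 2022

Every date is a Monday; gaps 28, 28, 35 days.
Each is the last Monday of its month (at least one falls on the 29th or later, ruling out '4th Monday').
September 2022 ends with Monday Sep 26 2022.
Last Monday of October 2022: Oct 31 2022.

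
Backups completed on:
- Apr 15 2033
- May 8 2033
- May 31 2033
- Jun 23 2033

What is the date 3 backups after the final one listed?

Aug 31 2033

Every event comes 23 days after the last (23, 23, 23).
Jun 23 2033 + 23 days = Jul 16 2033.
Jul 16 2033 + 23 days = Aug 8 2033.
Aug 8 2033 + 23 days = Aug 31 2033.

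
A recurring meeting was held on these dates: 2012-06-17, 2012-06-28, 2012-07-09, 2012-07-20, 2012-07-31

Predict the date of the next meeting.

2012-08-11

The spacing is 11, 11, 11, 11 days — always 11 days.
2012-07-31 + 11 days = 2012-08-11.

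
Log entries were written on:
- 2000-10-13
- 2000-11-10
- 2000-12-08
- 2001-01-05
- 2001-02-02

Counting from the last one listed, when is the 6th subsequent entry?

Gaps between consecutive events: 28, 28, 28, 28 days — a constant 28-day interval.
2001-02-02 + 28 days = 2001-03-02.
2001-03-02 + 28 days = 2001-03-30.
2001-03-30 + 28 days = 2001-04-27.
2001-04-27 + 28 days = 2001-05-25.
2001-05-25 + 28 days = 2001-06-22.
2001-06-22 + 28 days = 2001-07-20.

2001-07-20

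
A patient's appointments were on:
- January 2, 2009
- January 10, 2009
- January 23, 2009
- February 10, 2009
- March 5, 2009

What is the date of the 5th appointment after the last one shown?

Gaps: 8, 13, 18, 23 days — each gap is 5 larger than the previous one.
Next gap: 28 days. March 5, 2009 + 28 days = April 2, 2009.
Next gap: 33 days. April 2, 2009 + 33 days = May 5, 2009.
Next gap: 38 days. May 5, 2009 + 38 days = June 12, 2009.
Next gap: 43 days. June 12, 2009 + 43 days = July 25, 2009.
Next gap: 48 days. July 25, 2009 + 48 days = September 11, 2009.

September 11, 2009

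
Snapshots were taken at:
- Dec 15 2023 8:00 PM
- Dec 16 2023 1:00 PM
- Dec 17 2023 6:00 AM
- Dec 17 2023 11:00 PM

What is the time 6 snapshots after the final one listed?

Dec 22 2023 5:00 AM

The interval is a steady 17 hours (17, 17, 17).
Dec 17 2023 11:00 PM + 17 h = Dec 18 2023 4:00 PM.
Dec 18 2023 4:00 PM + 17 h = Dec 19 2023 9:00 AM.
Dec 19 2023 9:00 AM + 17 h = Dec 20 2023 2:00 AM.
Dec 20 2023 2:00 AM + 17 h = Dec 20 2023 7:00 PM.
Dec 20 2023 7:00 PM + 17 h = Dec 21 2023 12:00 PM.
Dec 21 2023 12:00 PM + 17 h = Dec 22 2023 5:00 AM.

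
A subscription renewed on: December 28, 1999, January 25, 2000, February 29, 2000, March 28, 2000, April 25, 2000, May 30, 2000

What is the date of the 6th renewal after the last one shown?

November 28, 2000

All Tuesdays; the gaps (28, 35, 28, 28, 35) vary with month length.
This is the last Tuesday of each month.
June 2000 ends with Tuesday June 27, 2000.
July 2000 ends with Tuesday July 25, 2000.
August 2000 ends with Tuesday August 29, 2000.
Last Tuesday of September 2000: September 26, 2000.
October 2000 ends with Tuesday October 31, 2000.
November 2000 ends with Tuesday November 28, 2000.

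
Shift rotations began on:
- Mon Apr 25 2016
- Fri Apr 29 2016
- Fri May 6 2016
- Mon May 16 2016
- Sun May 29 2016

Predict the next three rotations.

Tue Jun 14 2016, Sun Jul 3 2016, Mon Jul 25 2016

The spacing grows by 3 each time: 4, 7, 10, 13 days.
Next gap: 16 days. Sun May 29 2016 + 16 days = Tue Jun 14 2016.
Next gap: 19 days. Tue Jun 14 2016 + 19 days = Sun Jul 3 2016.
Next gap: 22 days. Sun Jul 3 2016 + 22 days = Mon Jul 25 2016.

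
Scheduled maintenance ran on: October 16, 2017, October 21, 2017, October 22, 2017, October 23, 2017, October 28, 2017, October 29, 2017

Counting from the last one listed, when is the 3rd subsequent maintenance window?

The gap pattern 5, 1, 1, 5, 1 repeats every 3 events.
These are the Mondays, Saturdays and Sundays of each week.
The following Monday is October 30, 2017.
The following Saturday is November 4, 2017.
The following Sunday is November 5, 2017.

November 5, 2017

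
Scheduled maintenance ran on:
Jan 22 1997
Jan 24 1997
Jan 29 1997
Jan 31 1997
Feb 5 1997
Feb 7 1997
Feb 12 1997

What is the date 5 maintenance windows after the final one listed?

Every event lands on a Wednesday or Friday (gaps cycle 2, 5, 2, 5, 2, 5).
So the schedule is: every Wednesday and Friday.
Next Friday: Feb 14 1997.
The following Wednesday is Feb 19 1997.
Next Friday: Feb 21 1997.
Next Wednesday: Feb 26 1997.
The following Friday is Feb 28 1997.

Feb 28 1997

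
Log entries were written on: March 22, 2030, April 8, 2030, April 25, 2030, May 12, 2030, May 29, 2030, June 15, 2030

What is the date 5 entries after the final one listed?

The spacing is 17, 17, 17, 17, 17 days — always 17 days.
June 15, 2030 + 17 days = July 2, 2030.
July 2, 2030 + 17 days = July 19, 2030.
July 19, 2030 + 17 days = August 5, 2030.
August 5, 2030 + 17 days = August 22, 2030.
August 22, 2030 + 17 days = September 8, 2030.

September 8, 2030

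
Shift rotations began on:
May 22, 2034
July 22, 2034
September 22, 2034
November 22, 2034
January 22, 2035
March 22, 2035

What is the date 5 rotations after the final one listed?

January 22, 2036

The day-of-month is always 22 (61, 62, 61, 61, 59 days between events).
So this recurs on the 22nd of every 2 months.
May 2035: May 22, 2035.
Next: July 2035 → July 22, 2035.
Next: September 2035 → September 22, 2035.
November 2035: November 22, 2035.
January 2036: January 22, 2036.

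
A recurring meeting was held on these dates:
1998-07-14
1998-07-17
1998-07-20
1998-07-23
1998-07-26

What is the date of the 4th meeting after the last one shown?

Gaps between consecutive events: 3, 3, 3, 3 days — a constant 3-day interval.
1998-07-26 + 3 days = 1998-07-29.
1998-07-29 + 3 days = 1998-08-01.
1998-08-01 + 3 days = 1998-08-04.
1998-08-04 + 3 days = 1998-08-07.

1998-08-07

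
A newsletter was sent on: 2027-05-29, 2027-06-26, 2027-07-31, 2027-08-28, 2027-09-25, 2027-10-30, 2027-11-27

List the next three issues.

2027-12-25, 2028-01-29, 2028-02-26

These are Saturdays with 28, 35, 28, 28, 35, 28-day gaps.
Each is the final Saturday of its month — 2027-05-29 is past the 28th, so '4th Saturday' doesn't fit.
Last Saturday of December 2027: 2027-12-25.
Last Saturday of January 2028: 2028-01-29.
Last Saturday of February 2028: 2028-02-26.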